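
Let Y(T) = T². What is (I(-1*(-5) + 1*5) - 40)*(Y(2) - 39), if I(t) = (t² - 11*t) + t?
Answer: 1400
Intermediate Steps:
I(t) = t² - 10*t
(I(-1*(-5) + 1*5) - 40)*(Y(2) - 39) = ((-1*(-5) + 1*5)*(-10 + (-1*(-5) + 1*5)) - 40)*(2² - 39) = ((5 + 5)*(-10 + (5 + 5)) - 40)*(4 - 39) = (10*(-10 + 10) - 40)*(-35) = (10*0 - 40)*(-35) = (0 - 40)*(-35) = -40*(-35) = 1400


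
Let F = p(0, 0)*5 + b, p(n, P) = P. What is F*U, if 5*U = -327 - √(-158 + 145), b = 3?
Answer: -981/5 - 3*I*√13/5 ≈ -196.2 - 2.1633*I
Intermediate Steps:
F = 3 (F = 0*5 + 3 = 0 + 3 = 3)
U = -327/5 - I*√13/5 (U = (-327 - √(-158 + 145))/5 = (-327 - √(-13))/5 = (-327 - I*√13)/5 = -327/5 - I*√13/5 ≈ -65.4 - 0.72111*I)
F*U = 3*(-327/5 - I*√13/5) = -981/5 - 3*I*√13/5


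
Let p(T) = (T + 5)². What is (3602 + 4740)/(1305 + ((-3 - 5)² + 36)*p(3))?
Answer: 8342/7705 ≈ 1.0827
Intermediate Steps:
p(T) = (5 + T)²
(3602 + 4740)/(1305 + ((-3 - 5)² + 36)*p(3)) = (3602 + 4740)/(1305 + ((-3 - 5)² + 36)*(5 + 3)²) = 8342/(1305 + ((-8)² + 36)*8²) = 8342/(1305 + (64 + 36)*64) = 8342/(1305 + 100*64) = 8342/(1305 + 6400) = 8342/7705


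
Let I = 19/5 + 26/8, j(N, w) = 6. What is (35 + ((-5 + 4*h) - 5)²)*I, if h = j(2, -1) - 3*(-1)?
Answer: 100251/20 ≈ 5012.5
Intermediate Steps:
I = 141/20 (I = 19*(⅕) + 26*(⅛) = 19/5 + 13/4 = 141/20 ≈ 7.0500)
h = 9 (h = 6 - 3*(-1) = 6 + 3 = 9)
(35 + ((-5 + 4*h) - 5)²)*I = (35 + ((-5 + 4*9) - 5)²)*(141/20) = (35 + ((-5 + 36) - 5)²)*(141/20) = (35 + (31 - 5)²)*(141/20) = (35 + 26²)*(141/20) = (35 + 676)*(141/20) = 711*(141/20) = 100251/20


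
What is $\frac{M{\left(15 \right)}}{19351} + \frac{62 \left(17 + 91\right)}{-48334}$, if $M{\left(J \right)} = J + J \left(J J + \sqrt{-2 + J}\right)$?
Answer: $\frac{17138982}{467655617} + \frac{15 \sqrt{13}}{19351} \approx 0.039444$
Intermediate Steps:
$M{\left(J \right)} = J + J \left(J^{2} + \sqrt{-2 + J}\right)$
$\frac{M{\left(15 \right)}}{19351} + \frac{62 \left(17 + 91\right)}{-48334} = \frac{15 \left(1 + 15^{2} + \sqrt{-2 + 15}\right)}{19351} + \frac{62 \left(17 + 91\right)}{-48334} = 15 \left(1 + 225 + \sqrt{13}\right) \frac{1}{19351} + 62 \cdot 108 \left(- \frac{1}{48334}\right) = 15 \left(226 + \sqrt{13}\right) \frac{1}{19351} + 6696 \left(- \frac{1}{48334}\right) = \left(3390 + 15 \sqrt{13}\right) \frac{1}{19351} - \frac{3348}{24167} = \left(\frac{3390}{19351} + \frac{15 \sqrt{13}}{19351}\right) - \frac{3348}{24167} = \frac{17138982}{467655617} + \frac{15 \sqrt{13}}{19351}$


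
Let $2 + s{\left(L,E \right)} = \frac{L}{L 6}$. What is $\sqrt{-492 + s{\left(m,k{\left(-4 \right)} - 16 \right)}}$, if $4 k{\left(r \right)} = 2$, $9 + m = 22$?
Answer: $\frac{i \sqrt{17778}}{6} \approx 22.222 i$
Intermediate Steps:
$m = 13$ ($m = -9 + 22 = 13$)
$k{\left(r \right)} = \frac{1}{2}$ ($k{\left(r \right)} = \frac{1}{4} \cdot 2 = \frac{1}{2}$)
$s{\left(L,E \right)} = - \frac{11}{6}$ ($s{\left(L,E \right)} = -2 + \frac{L}{L 6} = -2 + \frac{L}{6 L} = -2 + L \frac{1}{6 L} = -2 + \frac{1}{6} = - \frac{11}{6}$)
$\sqrt{-492 + s{\left(m,k{\left(-4 \right)} - 16 \right)}} = \sqrt{-492 - \frac{11}{6}} = \sqrt{- \frac{2963}{6}} = \frac{i \sqrt{17778}}{6}$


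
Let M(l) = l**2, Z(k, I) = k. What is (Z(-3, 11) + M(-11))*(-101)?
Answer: -11918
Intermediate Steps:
(Z(-3, 11) + M(-11))*(-101) = (-3 + (-11)**2)*(-101) = (-3 + 121)*(-101) = 118*(-101) = -11918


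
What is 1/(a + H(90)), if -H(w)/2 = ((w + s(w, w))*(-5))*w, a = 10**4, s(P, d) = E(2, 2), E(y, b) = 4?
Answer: 1/94600 ≈ 1.0571e-5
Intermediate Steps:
s(P, d) = 4
a = 10000
H(w) = -2*w*(-20 - 5*w) (H(w) = -2*(w + 4)*(-5)*w = -2*(4 + w)*(-5)*w = -2*(-20 - 5*w)*w = -2*w*(-20 - 5*w))
1/(a + H(90)) = 1/(10000 + 10*90*(4 + 90)) = 1/(10000 + 10*90*94) = 1/(10000 + 84600) = 1/94600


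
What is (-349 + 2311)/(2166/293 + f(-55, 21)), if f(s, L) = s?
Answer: -574866/13949 ≈ -41.212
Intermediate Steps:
(-349 + 2311)/(2166/293 + f(-55, 21)) = (-349 + 2311)/(2166/293 - 55) = 1962/(2166*(1/293) - 55) = 1962/(2166/293 - 55) = 1962/(-13949/293) = 1962*(-293/13949) = -574866/13949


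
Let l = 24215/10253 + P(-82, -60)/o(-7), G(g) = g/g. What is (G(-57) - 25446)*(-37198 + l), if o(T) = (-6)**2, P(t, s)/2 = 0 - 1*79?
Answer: 174690454370005/184554 ≈ 9.4655e+8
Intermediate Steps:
P(t, s) = -158 (P(t, s) = 2*(0 - 1*79) = 2*(0 - 79) = 2*(-79) = -158)
G(g) = 1
o(T) = 36
l = -374117/184554 (l = 24215/10253 - 158/36 = 24215*(1/10253) - 158*1/36 = 24215/10253 - 79/18 = -374117/184554 ≈ -2.0271)
(G(-57) - 25446)*(-37198 + l) = (1 - 25446)*(-37198 - 374117/184554) = -25445*(-6865413809/184554) = 174690454370005/184554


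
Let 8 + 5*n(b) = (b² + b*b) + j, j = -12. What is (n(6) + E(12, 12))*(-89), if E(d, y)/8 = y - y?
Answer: -4628/5 ≈ -925.60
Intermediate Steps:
E(d, y) = 0 (E(d, y) = 8*(y - y) = 8*0 = 0)
n(b) = -4 + 2*b²/5 (n(b) = -8/5 + ((b² + b*b) - 12)/5 = -8/5 + ((b² + b²) - 12)/5 = -8/5 + (2*b² - 12)/5 = -8/5 + (-12 + 2*b²)/5 = -8/5 + (-12/5 + 2*b²/5) = -4 + 2*b²/5)
(n(6) + E(12, 12))*(-89) = ((-4 + (⅖)*6²) + 0)*(-89) = ((-4 + (⅖)*36) + 0)*(-89) = ((-4 + 72/5) + 0)*(-89) = (52/5 + 0)*(-89) = (52/5)*(-89) = -4628/5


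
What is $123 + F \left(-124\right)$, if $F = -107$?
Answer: $13391$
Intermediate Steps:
$123 + F \left(-124\right) = 123 - -13268 = 123 + 13268 = 13391$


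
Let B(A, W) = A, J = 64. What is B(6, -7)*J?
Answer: 384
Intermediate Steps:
B(6, -7)*J = 6*64 = 384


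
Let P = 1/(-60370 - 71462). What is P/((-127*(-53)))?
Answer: -1/887361192 ≈ -1.1269e-9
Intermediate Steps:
P = -1/131832 (P = 1/(-131832) = -1/131832 ≈ -7.5854e-6)
P/((-127*(-53))) = -1/(131832*((-127*(-53)))) = -1/131832/6731 = -1/131832*1/6731 = -1/887361192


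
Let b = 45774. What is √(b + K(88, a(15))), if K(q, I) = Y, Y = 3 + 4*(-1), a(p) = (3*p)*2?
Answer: √45773 ≈ 213.95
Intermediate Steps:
a(p) = 6*p
Y = -1 (Y = 3 - 4 = -1)
K(q, I) = -1
√(b + K(88, a(15))) = √(45774 - 1) = √45773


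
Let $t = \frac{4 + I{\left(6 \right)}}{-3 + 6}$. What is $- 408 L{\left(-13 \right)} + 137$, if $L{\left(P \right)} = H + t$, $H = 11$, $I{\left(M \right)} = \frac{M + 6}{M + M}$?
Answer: $-5031$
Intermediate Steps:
$I{\left(M \right)} = \frac{6 + M}{2 M}$
$t = \frac{5}{3}$ ($t = \frac{4 + \frac{6 + 6}{2 \cdot 6}}{-3 + 6} = \frac{4 + \frac{1}{2} \cdot \frac{1}{6} \cdot 12}{3} = \left(4 + 1\right) \frac{1}{3} = 5 \cdot \frac{1}{3} = \frac{5}{3} \approx 1.6667$)
$L{\left(P \right)} = \frac{38}{3}$ ($L{\left(P \right)} = 11 + \frac{5}{3} = \frac{38}{3}$)
$- 408 L{\left(-13 \right)} + 137 = \left(-408\right) \frac{38}{3} + 137 = -5168 + 137 = -5031$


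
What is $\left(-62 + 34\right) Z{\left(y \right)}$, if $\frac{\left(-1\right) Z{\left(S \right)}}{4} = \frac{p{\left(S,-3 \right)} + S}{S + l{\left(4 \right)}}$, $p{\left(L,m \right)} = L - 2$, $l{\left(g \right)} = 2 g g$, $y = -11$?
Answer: $-128$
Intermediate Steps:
$l{\left(g \right)} = 2 g^{2}$
$p{\left(L,m \right)} = -2 + L$
$Z{\left(S \right)} = - \frac{4 \left(-2 + 2 S\right)}{32 + S}$ ($Z{\left(S \right)} = - 4 \frac{\left(-2 + S\right) + S}{S + 2 \cdot 4^{2}} = - 4 \frac{-2 + 2 S}{S + 2 \cdot 16} = - 4 \frac{-2 + 2 S}{S + 32} = - 4 \frac{-2 + 2 S}{32 + S} = - \frac{4 \left(-2 + 2 S\right)}{32 + S}$)
$\left(-62 + 34\right) Z{\left(y \right)} = \left(-62 + 34\right) \frac{8 \left(1 - -11\right)}{32 - 11} = - 28 \frac{8 \left(1 + 11\right)}{21} = - 28 \cdot 8 \cdot \frac{1}{21} \cdot 12 = \left(-28\right) \frac{32}{7} = -128$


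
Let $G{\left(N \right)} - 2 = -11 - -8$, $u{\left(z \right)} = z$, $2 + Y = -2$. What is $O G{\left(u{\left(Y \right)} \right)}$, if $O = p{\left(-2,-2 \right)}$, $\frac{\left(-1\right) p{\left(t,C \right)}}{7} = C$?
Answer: $-14$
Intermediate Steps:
$Y = -4$ ($Y = -2 - 2 = -4$)
$p{\left(t,C \right)} = - 7 C$
$O = 14$ ($O = \left(-7\right) \left(-2\right) = 14$)
$G{\left(N \right)} = -1$ ($G{\left(N \right)} = 2 - 3 = -1$)
$O G{\left(u{\left(Y \right)} \right)} = 14 \left(-1\right) = -14$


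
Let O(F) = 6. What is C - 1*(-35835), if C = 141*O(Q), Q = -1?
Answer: 36681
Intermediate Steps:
C = 846 (C = 141*6 = 846)
C - 1*(-35835) = 846 - 1*(-35835) = 846 + 35835 = 36681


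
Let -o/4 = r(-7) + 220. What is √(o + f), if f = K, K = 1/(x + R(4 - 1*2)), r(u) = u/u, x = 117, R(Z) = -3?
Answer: 5*I*√459534/114 ≈ 29.732*I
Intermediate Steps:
r(u) = 1
K = 1/114 (K = 1/(117 - 3) = 1/114 ≈ 0.0087719)
f = 1/114 ≈ 0.0087719
o = -884 (o = -4*(1 + 220) = -4*221 = -884)
√(o + f) = √(-884 + 1/114) = √(-100775/114) = 5*I*√459534/114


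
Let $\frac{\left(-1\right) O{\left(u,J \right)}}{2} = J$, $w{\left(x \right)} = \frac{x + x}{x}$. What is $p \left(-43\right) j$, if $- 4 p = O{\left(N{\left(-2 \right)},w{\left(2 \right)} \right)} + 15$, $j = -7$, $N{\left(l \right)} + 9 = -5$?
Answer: $- \frac{3311}{4} \approx -827.75$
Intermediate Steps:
$N{\left(l \right)} = -14$ ($N{\left(l \right)} = -9 - 5 = -14$)
$w{\left(x \right)} = 2$ ($w{\left(x \right)} = \frac{2 x}{x} = 2$)
$O{\left(u,J \right)} = - 2 J$
$p = - \frac{11}{4}$ ($p = - \frac{\left(-2\right) 2 + 15}{4} = - \frac{-4 + 15}{4} = \left(- \frac{1}{4}\right) 11 = - \frac{11}{4} \approx -2.75$)
$p \left(-43\right) j = \left(- \frac{11}{4}\right) \left(-43\right) \left(-7\right) = \frac{473}{4} \left(-7\right) = - \frac{3311}{4}$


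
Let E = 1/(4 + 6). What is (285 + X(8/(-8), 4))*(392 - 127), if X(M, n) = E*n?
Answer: 75631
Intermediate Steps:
E = 1/10 ≈ 0.10000
X(M, n) = n/10
(285 + X(8/(-8), 4))*(392 - 127) = (285 + (1/10)*4)*(392 - 127) = (285 + 2/5)*265 = (1427/5)*265 = 75631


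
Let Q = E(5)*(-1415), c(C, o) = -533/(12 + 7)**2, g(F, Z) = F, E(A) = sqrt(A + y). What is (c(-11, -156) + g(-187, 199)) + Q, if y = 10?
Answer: -68040/361 - 1415*sqrt(15) ≈ -5668.8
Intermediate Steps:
E(A) = sqrt(10 + A) (E(A) = sqrt(A + 10) = sqrt(10 + A))
c(C, o) = -533/361 (c(C, o) = -533/(19**2) = -533/361)
Q = -1415*sqrt(15) (Q = sqrt(10 + 5)*(-1415) = sqrt(15)*(-1415) = -1415*sqrt(15) ≈ -5480.3)
(c(-11, -156) + g(-187, 199)) + Q = (-533/361 - 187) - 1415*sqrt(15) = -68040/361 - 1415*sqrt(15)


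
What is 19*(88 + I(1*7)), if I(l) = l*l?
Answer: 2603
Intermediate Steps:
I(l) = l²
19*(88 + I(1*7)) = 19*(88 + (1*7)²) = 19*(88 + 7²) = 19*(88 + 49) = 19*137 = 2603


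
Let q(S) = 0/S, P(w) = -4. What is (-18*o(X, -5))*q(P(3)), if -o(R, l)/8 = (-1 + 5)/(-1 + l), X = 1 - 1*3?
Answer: 0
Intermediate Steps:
X = -2 (X = 1 - 3 = -2)
q(S) = 0
o(R, l) = -32/(-1 + l) (o(R, l) = -8*(-1 + 5)/(-1 + l) = -32/(-1 + l))
(-18*o(X, -5))*q(P(3)) = -(-576)/(-1 - 5)*0 = -(-576)/(-6)*0 = -(-576)*(-1)/6*0 = -18*16/3*0 = -96*0 = 0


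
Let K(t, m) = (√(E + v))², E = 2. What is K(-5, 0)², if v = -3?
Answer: 1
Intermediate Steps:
K(t, m) = -1 (K(t, m) = (√(2 - 3))² = (√(-1))² = I² = -1)
K(-5, 0)² = (-1)² = 1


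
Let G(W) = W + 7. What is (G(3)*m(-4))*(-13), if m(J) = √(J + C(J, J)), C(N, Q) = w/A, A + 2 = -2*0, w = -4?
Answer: -130*I*√2 ≈ -183.85*I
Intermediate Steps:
A = -2 (A = -2 - 2*0 = -2 + 0 = -2)
C(N, Q) = 2 (C(N, Q) = -4/(-2) = -4*(-½) = 2)
G(W) = 7 + W
m(J) = √(2 + J) (m(J) = √(J + 2) = √(2 + J))
(G(3)*m(-4))*(-13) = ((7 + 3)*√(2 - 4))*(-13) = (10*√(-2))*(-13) = (10*(I*√2))*(-13) = (10*I*√2)*(-13) = -130*I*√2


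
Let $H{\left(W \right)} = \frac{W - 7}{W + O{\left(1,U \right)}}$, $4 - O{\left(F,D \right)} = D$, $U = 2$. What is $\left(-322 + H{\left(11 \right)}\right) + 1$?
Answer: $- \frac{4169}{13} \approx -320.69$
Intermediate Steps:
$O{\left(F,D \right)} = 4 - D$
$H{\left(W \right)} = \frac{-7 + W}{2 + W}$ ($H{\left(W \right)} = \frac{W - 7}{W + \left(4 - 2\right)} = \frac{-7 + W}{W + \left(4 - 2\right)} = \frac{-7 + W}{W + 2} = \frac{-7 + W}{2 + W}$)
$\left(-322 + H{\left(11 \right)}\right) + 1 = \left(-322 + \frac{-7 + 11}{2 + 11}\right) + 1 = \left(-322 + \frac{1}{13} \cdot 4\right) + 1 = \left(-322 + \frac{4}{13}\right) + 1 = - \frac{4182}{13} + 1 = - \frac{4169}{13}$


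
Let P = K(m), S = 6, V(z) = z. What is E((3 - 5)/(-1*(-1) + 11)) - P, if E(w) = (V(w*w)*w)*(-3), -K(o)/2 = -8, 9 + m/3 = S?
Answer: -1151/72 ≈ -15.986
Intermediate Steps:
m = -9 (m = -27 + 3*6 = -27 + 18 = -9)
K(o) = 16 (K(o) = -2*(-8) = 16)
P = 16
E(w) = -3*w**3 (E(w) = ((w*w)*w)*(-3) = (w**2*w)*(-3) = w**3*(-3) = -3*w**3)
E((3 - 5)/(-1*(-1) + 11)) - P = -3*(3 - 5)**3/(-1*(-1) + 11)**3 - 1*16 = -3*(-8/(1 + 11)**3) - 16 = -3*(-2/12)**3 - 16 = -3*(-2*1/12)**3 - 16 = -3*(-1/6)**3 - 16 = -3*(-1/216) - 16 = 1/72 - 16 = -1151/72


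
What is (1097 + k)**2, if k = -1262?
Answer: 27225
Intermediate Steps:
(1097 + k)**2 = (1097 - 1262)**2 = (-165)**2 = 27225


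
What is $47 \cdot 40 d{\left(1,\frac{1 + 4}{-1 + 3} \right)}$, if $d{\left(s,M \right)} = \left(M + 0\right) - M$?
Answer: $0$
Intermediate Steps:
$d{\left(s,M \right)} = 0$ ($d{\left(s,M \right)} = M - M = 0$)
$47 \cdot 40 d{\left(1,\frac{1 + 4}{-1 + 3} \right)} = 47 \cdot 40 \cdot 0 = 1880 \cdot 0 = 0$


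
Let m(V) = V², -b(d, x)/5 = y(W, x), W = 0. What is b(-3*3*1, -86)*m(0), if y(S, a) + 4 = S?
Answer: 0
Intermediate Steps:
y(S, a) = -4 + S
b(d, x) = 20 (b(d, x) = -5*(-4 + 0) = -5*(-4) = 20)
b(-3*3*1, -86)*m(0) = 20*0² = 20*0 = 0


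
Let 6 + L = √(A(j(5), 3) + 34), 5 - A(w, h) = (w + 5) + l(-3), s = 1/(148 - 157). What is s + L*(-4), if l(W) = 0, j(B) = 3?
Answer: 215/9 - 4*√31 ≈ 1.6178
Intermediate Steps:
s = -⅑ (s = 1/(-9) = -⅑ ≈ -0.11111)
A(w, h) = -w (A(w, h) = 5 - ((w + 5) + 0) = 5 - ((5 + w) + 0) = 5 - (5 + w) = 5 + (-5 - w) = -w)
L = -6 + √31 (L = -6 + √(-1*3 + 34) = -6 + √(-3 + 34) = -6 + √31 ≈ -0.43224)
s + L*(-4) = -⅑ + (-6 + √31)*(-4) = -⅑ + (24 - 4*√31) = 215/9 - 4*√31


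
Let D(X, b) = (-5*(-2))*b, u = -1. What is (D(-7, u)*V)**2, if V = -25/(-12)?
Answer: 15625/36 ≈ 434.03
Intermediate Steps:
D(X, b) = 10*b
V = 25/12 (V = -25*(-1/12) = 25/12 ≈ 2.0833)
(D(-7, u)*V)**2 = ((10*(-1))*(25/12))**2 = (-10*25/12)**2 = (-125/6)**2 = 15625/36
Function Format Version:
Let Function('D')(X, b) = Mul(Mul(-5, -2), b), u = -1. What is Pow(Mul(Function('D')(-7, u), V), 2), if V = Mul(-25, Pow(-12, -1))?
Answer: Rational(15625, 36) ≈ 434.03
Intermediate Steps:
Function('D')(X, b) = Mul(10, b)
V = Rational(25, 12) (V = Mul(-25, Rational(-1, 12)) = Rational(25, 12) ≈ 2.0833)
Pow(Mul(Function('D')(-7, u), V), 2) = Pow(Mul(Mul(10, -1), Rational(25, 12)), 2) = Pow(Mul(-10, Rational(25, 12)), 2) = Pow(Rational(-125, 6), 2) = Rational(15625, 36)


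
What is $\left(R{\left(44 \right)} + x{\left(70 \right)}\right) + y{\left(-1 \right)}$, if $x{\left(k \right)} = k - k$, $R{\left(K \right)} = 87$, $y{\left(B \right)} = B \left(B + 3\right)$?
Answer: $85$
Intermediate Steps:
$y{\left(B \right)} = B \left(3 + B\right)$
$x{\left(k \right)} = 0$
$\left(R{\left(44 \right)} + x{\left(70 \right)}\right) + y{\left(-1 \right)} = \left(87 + 0\right) - \left(3 - 1\right) = 87 - 2 = 85$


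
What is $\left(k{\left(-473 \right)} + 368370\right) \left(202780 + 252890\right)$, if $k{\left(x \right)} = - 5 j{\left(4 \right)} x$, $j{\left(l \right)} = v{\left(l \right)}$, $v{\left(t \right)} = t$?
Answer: $172165796100$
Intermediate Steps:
$j{\left(l \right)} = l$
$k{\left(x \right)} = - 20 x$ ($k{\left(x \right)} = \left(-5\right) 4 x = - 20 x$)
$\left(k{\left(-473 \right)} + 368370\right) \left(202780 + 252890\right) = \left(\left(-20\right) \left(-473\right) + 368370\right) \left(202780 + 252890\right) = \left(9460 + 368370\right) 455670 = 377830 \cdot 455670 = 172165796100$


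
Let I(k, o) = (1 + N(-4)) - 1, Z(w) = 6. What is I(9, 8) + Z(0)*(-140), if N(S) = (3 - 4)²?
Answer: -839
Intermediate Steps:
N(S) = 1 (N(S) = (-1)² = 1)
I(k, o) = 1 (I(k, o) = (1 + 1) - 1 = 2 - 1 = 1)
I(9, 8) + Z(0)*(-140) = 1 + 6*(-140) = 1 - 840 = -839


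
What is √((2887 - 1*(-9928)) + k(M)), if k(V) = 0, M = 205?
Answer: √12815 ≈ 113.20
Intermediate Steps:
√((2887 - 1*(-9928)) + k(M)) = √((2887 - 1*(-9928)) + 0) = √((2887 + 9928) + 0) = √(12815 + 0) = √12815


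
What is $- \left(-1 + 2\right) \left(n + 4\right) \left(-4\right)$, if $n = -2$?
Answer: $8$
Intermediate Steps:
$- \left(-1 + 2\right) \left(n + 4\right) \left(-4\right) = - \left(-1 + 2\right) \left(-2 + 4\right) \left(-4\right) = - 1 \cdot 2 \left(-4\right) = \left(-1\right) 2 \left(-4\right) = \left(-2\right) \left(-4\right) = 8$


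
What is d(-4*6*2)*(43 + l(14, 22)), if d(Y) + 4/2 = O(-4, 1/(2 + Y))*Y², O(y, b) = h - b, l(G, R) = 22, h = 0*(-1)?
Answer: 71890/23 ≈ 3125.7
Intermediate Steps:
h = 0
O(y, b) = -b (O(y, b) = 0 - b = -b)
d(Y) = -2 - Y²/(2 + Y) (d(Y) = -2 + (-1/(2 + Y))*Y² = -2 - Y²/(2 + Y))
d(-4*6*2)*(43 + l(14, 22)) = ((-4 - (-4*6*2)² - 2*(-4*6)*2)/(2 - 4*6*2))*(43 + 22) = ((-4 - (-24*2)² - (-48)*2)/(2 - 24*2))*65 = ((-4 - 1*(-48)² - 2*(-48))/(2 - 48))*65 = ((-4 - 1*2304 + 96)/(-46))*65 = -(-4 - 2304 + 96)/46*65 = -1/46*(-2212)*65 = (1106/23)*65 = 71890/23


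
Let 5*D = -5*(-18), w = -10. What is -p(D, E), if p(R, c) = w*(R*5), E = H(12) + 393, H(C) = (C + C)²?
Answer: 900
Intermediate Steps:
H(C) = 4*C² (H(C) = (2*C)² = 4*C²)
D = 18 (D = (-5*(-18))/5 = (⅕)*90 = 18)
E = 969 (E = 4*12² + 393 = 4*144 + 393 = 576 + 393 = 969)
p(R, c) = -50*R (p(R, c) = -10*R*5 = -50*R)
-p(D, E) = -(-50)*18 = -1*(-900) = 900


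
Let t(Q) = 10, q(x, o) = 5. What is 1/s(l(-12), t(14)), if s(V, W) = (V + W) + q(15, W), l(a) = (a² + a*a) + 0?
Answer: 1/303 ≈ 0.0033003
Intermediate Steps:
l(a) = 2*a² (l(a) = (a² + a²) + 0 = 2*a² + 0 = 2*a²)
s(V, W) = 5 + V + W (s(V, W) = (V + W) + 5 = 5 + V + W)
1/s(l(-12), t(14)) = 1/(5 + 2*(-12)² + 10) = 1/(5 + 2*144 + 10) = 1/(5 + 288 + 10) = 1/303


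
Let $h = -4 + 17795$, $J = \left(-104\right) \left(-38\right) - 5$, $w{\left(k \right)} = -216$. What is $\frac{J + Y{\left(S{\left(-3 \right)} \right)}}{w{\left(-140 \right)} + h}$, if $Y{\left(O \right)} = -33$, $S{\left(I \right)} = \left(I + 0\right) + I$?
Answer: $\frac{206}{925} \approx 0.2227$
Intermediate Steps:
$S{\left(I \right)} = 2 I$ ($S{\left(I \right)} = I + I = 2 I$)
$J = 3947$ ($J = 3952 - 5 = 3947$)
$h = 17791$
$\frac{J + Y{\left(S{\left(-3 \right)} \right)}}{w{\left(-140 \right)} + h} = \frac{3947 - 33}{-216 + 17791} = \frac{3914}{17575} = 3914 \cdot \frac{1}{17575} = \frac{206}{925}$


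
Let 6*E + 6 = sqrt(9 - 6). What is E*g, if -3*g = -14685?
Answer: -4895 + 4895*sqrt(3)/6 ≈ -3481.9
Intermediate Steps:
E = -1 + sqrt(3)/6 (E = -1 + sqrt(9 - 6)/6 = -1 + sqrt(3)/6 ≈ -0.71132)
g = 4895 (g = -1/3*(-14685) = 4895)
E*g = (-1 + sqrt(3)/6)*4895 = -4895 + 4895*sqrt(3)/6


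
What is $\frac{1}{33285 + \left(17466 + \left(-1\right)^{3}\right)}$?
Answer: $\frac{1}{50750} \approx 1.9704 \cdot 10^{-5}$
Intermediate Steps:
$\frac{1}{33285 + \left(17466 + \left(-1\right)^{3}\right)} = \frac{1}{33285 + \left(17466 - 1\right)} = \frac{1}{33285 + 17465} = \frac{1}{50750}$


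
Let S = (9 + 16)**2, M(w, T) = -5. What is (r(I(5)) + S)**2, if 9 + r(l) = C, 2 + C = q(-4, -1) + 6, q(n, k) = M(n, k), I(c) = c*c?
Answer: 378225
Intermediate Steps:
I(c) = c**2
S = 625 (S = 25**2 = 625)
q(n, k) = -5
C = -1 (C = -2 + (-5 + 6) = -2 + 1 = -1)
r(l) = -10 (r(l) = -9 - 1 = -10)
(r(I(5)) + S)**2 = (-10 + 625)**2 = 615**2 = 378225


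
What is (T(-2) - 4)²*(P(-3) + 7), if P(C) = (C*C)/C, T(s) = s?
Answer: 144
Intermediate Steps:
P(C) = C (P(C) = C²/C = C)
(T(-2) - 4)²*(P(-3) + 7) = (-2 - 4)²*(-3 + 7) = (-6)²*4 = 36*4 = 144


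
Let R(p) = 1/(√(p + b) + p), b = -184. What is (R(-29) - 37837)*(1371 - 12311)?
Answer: 218144841690/527 + 5470*I*√213/527 ≈ 4.1394e+8 + 151.48*I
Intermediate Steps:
R(p) = 1/(p + √(-184 + p)) (R(p) = 1/(√(p - 184) + p) = 1/(√(-184 + p) + p) = 1/(p + √(-184 + p)))
(R(-29) - 37837)*(1371 - 12311) = (1/(-29 + √(-184 - 29)) - 37837)*(1371 - 12311) = (1/(-29 + √(-213)) - 37837)*(-10940) = (1/(-29 + I*√213) - 37837)*(-10940) = (-37837 + 1/(-29 + I*√213))*(-10940) = 413936780 - 10940/(-29 + I*√213)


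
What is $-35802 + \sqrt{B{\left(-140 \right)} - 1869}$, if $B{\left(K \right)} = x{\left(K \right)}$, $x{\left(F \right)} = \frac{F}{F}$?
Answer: $-35802 + 2 i \sqrt{467} \approx -35802.0 + 43.22 i$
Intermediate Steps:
$x{\left(F \right)} = 1$
$B{\left(K \right)} = 1$
$-35802 + \sqrt{B{\left(-140 \right)} - 1869} = -35802 + \sqrt{1 - 1869} = -35802 + \sqrt{-1868} = -35802 + 2 i \sqrt{467}$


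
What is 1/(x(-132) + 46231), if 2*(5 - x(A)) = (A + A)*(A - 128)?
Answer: 1/11916 ≈ 8.3921e-5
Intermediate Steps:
x(A) = 5 - A*(-128 + A) (x(A) = 5 - (A + A)*(A - 128)/2 = 5 - 2*A*(-128 + A)/2 = 5 - A*(-128 + A))
1/(x(-132) + 46231) = 1/((5 - 1*(-132)² + 128*(-132)) + 46231) = 1/((5 - 1*17424 - 16896) + 46231) = 1/((5 - 17424 - 16896) + 46231) = 1/(-34315 + 46231) = 1/11916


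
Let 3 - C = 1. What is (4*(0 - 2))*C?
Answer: -16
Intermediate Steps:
C = 2 (C = 3 - 1*1 = 3 - 1 = 2)
(4*(0 - 2))*C = (4*(0 - 2))*2 = (4*(-2))*2 = -8*2 = -16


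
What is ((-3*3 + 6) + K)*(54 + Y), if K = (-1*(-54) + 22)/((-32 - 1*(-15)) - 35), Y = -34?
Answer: -1160/13 ≈ -89.231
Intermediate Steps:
K = -19/13 (K = (54 + 22)/((-32 + 15) - 35) = 76/(-17 - 35) = 76/(-52) = 76*(-1/52) = -19/13 ≈ -1.4615)
((-3*3 + 6) + K)*(54 + Y) = ((-3*3 + 6) - 19/13)*(54 - 34) = ((-9 + 6) - 19/13)*20 = (-3 - 19/13)*20 = -58/13*20 = -1160/13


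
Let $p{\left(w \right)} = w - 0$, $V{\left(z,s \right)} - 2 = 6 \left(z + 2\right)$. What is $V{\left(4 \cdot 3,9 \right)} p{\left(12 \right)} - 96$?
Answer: $936$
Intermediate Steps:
$V{\left(z,s \right)} = 14 + 6 z$ ($V{\left(z,s \right)} = 2 + 6 \left(z + 2\right) = 2 + 6 \left(2 + z\right) = 2 + \left(12 + 6 z\right) = 14 + 6 z$)
$p{\left(w \right)} = w$ ($p{\left(w \right)} = w + 0 = w$)
$V{\left(4 \cdot 3,9 \right)} p{\left(12 \right)} - 96 = \left(14 + 6 \cdot 4 \cdot 3\right) 12 - 96 = \left(14 + 6 \cdot 12\right) 12 - 96 = \left(14 + 72\right) 12 - 96 = 86 \cdot 12 - 96 = 1032 - 96 = 936$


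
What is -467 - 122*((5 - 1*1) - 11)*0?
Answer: -467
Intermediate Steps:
-467 - 122*((5 - 1*1) - 11)*0 = -467 - 122*((5 - 1) - 11)*0 = -467 - 122*(4 - 11)*0 = -467 - (-854)*0 = -467 - 122*0 = -467 + 0 = -467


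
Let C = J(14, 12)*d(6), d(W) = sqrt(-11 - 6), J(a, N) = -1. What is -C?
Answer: I*sqrt(17) ≈ 4.1231*I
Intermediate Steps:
d(W) = I*sqrt(17) (d(W) = sqrt(-17) = I*sqrt(17))
C = -I*sqrt(17) ≈ -4.1231*I
-C = -(-1)*I*sqrt(17) = I*sqrt(17)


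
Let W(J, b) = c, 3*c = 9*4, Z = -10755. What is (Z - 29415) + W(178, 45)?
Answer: -40158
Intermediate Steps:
c = 12 (c = (9*4)/3 = (1/3)*36 = 12)
W(J, b) = 12
(Z - 29415) + W(178, 45) = (-10755 - 29415) + 12 = -40170 + 12 = -40158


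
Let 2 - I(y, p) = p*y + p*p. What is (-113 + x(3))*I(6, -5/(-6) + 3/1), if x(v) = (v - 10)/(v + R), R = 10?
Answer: 52685/13 ≈ 4052.7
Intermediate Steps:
I(y, p) = 2 - p**2 - p*y (I(y, p) = 2 - (p*y + p*p) = 2 - (p*y + p**2) = 2 - (p**2 + p*y) = 2 + (-p**2 - p*y) = 2 - p**2 - p*y)
x(v) = (-10 + v)/(10 + v) (x(v) = (v - 10)/(v + 10) = (-10 + v)/(10 + v))
(-113 + x(3))*I(6, -5/(-6) + 3/1) = (-113 + (-10 + 3)/(10 + 3))*(2 - (-5/(-6) + 3/1)**2 - 1*(-5/(-6) + 3/1)*6) = (-113 - 7/13)*(2 - (-5*(-1/6) + 3*1)**2 - 1*(-5*(-1/6) + 3*1)*6) = (-113 + (1/13)*(-7))*(2 - (5/6 + 3)**2 - 1*(5/6 + 3)*6) = (-113 - 7/13)*(2 - (23/6)**2 - 1*23/6*6) = -1476*(2 - 1*529/36 - 23)/13 = -1476*(2 - 529/36 - 23)/13 = -1476/13*(-1285/36) = 52685/13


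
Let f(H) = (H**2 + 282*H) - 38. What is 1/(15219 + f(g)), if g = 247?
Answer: 1/145844 ≈ 6.8566e-6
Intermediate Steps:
f(H) = -38 + H**2 + 282*H
1/(15219 + f(g)) = 1/(15219 + (-38 + 247**2 + 282*247)) = 1/(15219 + (-38 + 61009 + 69654)) = 1/(15219 + 130625) = 1/145844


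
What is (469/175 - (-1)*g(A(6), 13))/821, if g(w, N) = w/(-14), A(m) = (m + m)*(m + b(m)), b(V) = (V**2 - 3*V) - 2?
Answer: -2831/143675 ≈ -0.019704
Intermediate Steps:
b(V) = -2 + V**2 - 3*V
A(m) = 2*m*(-2 + m**2 - 2*m) (A(m) = (m + m)*(m + (-2 + m**2 - 3*m)) = (2*m)*(-2 + m**2 - 2*m) = 2*m*(-2 + m**2 - 2*m))
g(w, N) = -w/14 (g(w, N) = w*(-1/14) = -w/14)
(469/175 - (-1)*g(A(6), 13))/821 = (469/175 - (-1)*(-6*(-2 + 6**2 - 2*6)/7))/821 = (469*(1/175) - (-1)*(-6*(-2 + 36 - 12)/7))*(1/821) = (67/25 - (-1)*(-6*22/7))*(1/821) = (67/25 - (-1)*(-1/14*264))*(1/821) = (67/25 - (-1)*(-132)/7)*(1/821) = (67/25 - 1*132/7)*(1/821) = (67/25 - 132/7)*(1/821) = -2831/175*1/821 = -2831/143675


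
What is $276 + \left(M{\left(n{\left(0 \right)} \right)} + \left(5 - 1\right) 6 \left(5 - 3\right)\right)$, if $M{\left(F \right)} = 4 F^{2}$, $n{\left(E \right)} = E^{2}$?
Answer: $324$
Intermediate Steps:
$276 + \left(M{\left(n{\left(0 \right)} \right)} + \left(5 - 1\right) 6 \left(5 - 3\right)\right) = 276 + \left(4 \left(0^{2}\right)^{2} + \left(5 - 1\right) 6 \left(5 - 3\right)\right) = 276 + \left(4 \cdot 0^{2} + \left(5 - 1\right) 6 \cdot 2\right) = 276 + \left(4 \cdot 0 + 4 \cdot 12\right) = 276 + \left(0 + 48\right) = 276 + 48 = 324$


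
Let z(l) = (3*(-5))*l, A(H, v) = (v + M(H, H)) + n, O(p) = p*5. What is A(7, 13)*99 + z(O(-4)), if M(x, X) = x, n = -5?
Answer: 1785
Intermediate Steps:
O(p) = 5*p
A(H, v) = -5 + H + v (A(H, v) = (v + H) - 5 = (H + v) - 5 = -5 + H + v)
z(l) = -15*l
A(7, 13)*99 + z(O(-4)) = (-5 + 7 + 13)*99 - 75*(-4) = 15*99 - 15*(-20) = 1485 + 300 = 1785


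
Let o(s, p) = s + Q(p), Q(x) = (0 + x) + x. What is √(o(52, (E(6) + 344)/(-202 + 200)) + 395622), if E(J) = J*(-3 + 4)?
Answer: 2*√98831 ≈ 628.75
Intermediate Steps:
Q(x) = 2*x (Q(x) = x + x = 2*x)
E(J) = J (E(J) = J*1 = J)
o(s, p) = s + 2*p
√(o(52, (E(6) + 344)/(-202 + 200)) + 395622) = √((52 + 2*((6 + 344)/(-202 + 200))) + 395622) = √((52 + 2*(350/(-2))) + 395622) = √((52 + 2*(350*(-½))) + 395622) = √((52 + 2*(-175)) + 395622) = √((52 - 350) + 395622) = √(-298 + 395622) = √395324 = 2*√98831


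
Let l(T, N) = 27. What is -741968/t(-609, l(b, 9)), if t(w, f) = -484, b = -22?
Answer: 185492/121 ≈ 1533.0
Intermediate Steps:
-741968/t(-609, l(b, 9)) = -741968/(-484) = -741968*(-1/484) = 185492/121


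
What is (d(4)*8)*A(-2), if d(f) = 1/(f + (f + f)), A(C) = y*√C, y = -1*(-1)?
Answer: 2*I*√2/3 ≈ 0.94281*I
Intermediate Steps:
y = 1
A(C) = √C (A(C) = 1*√C = √C)
d(f) = 1/(3*f) (d(f) = 1/(f + 2*f) = 1/(3*f))
(d(4)*8)*A(-2) = (((⅓)/4)*8)*√(-2) = (((⅓)*(¼))*8)*(I*√2) = ((1/12)*8)*(I*√2) = 2*(I*√2)/3 = 2*I*√2/3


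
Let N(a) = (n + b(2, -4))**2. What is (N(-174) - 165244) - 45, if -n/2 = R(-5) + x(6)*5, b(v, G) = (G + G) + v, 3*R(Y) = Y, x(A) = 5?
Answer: -1462637/9 ≈ -1.6252e+5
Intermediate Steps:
R(Y) = Y/3
b(v, G) = v + 2*G (b(v, G) = 2*G + v = v + 2*G)
n = -140/3 (n = -2*((1/3)*(-5) + 5*5) = -2*(-5/3 + 25) = -2*70/3 = -140/3 ≈ -46.667)
N(a) = 24964/9 (N(a) = (-140/3 + (2 + 2*(-4)))**2 = (-140/3 + (2 - 8))**2 = (-140/3 - 6)**2 = (-158/3)**2 = 24964/9)
(N(-174) - 165244) - 45 = (24964/9 - 165244) - 45 = -1462232/9 - 45 = -1462637/9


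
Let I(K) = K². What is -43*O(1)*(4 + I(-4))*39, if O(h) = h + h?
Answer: -67080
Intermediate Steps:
O(h) = 2*h
-43*O(1)*(4 + I(-4))*39 = -43*2*1*(4 + (-4)²)*39 = -86*(4 + 16)*39 = -86*20*39 = -43*40*39 = -1720*39 = -67080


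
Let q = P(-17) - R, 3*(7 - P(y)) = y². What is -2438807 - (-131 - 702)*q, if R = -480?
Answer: -6340145/3 ≈ -2.1134e+6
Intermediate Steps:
P(y) = 7 - y²/3
q = 1172/3 (q = (7 - ⅓*(-17)²) - 1*(-480) = (7 - ⅓*289) + 480 = (7 - 289/3) + 480 = -268/3 + 480 = 1172/3 ≈ 390.67)
-2438807 - (-131 - 702)*q = -2438807 - (-131 - 702)*1172/3 = -2438807 - (-833)*1172/3 = -2438807 - 1*(-976276/3) = -2438807 + 976276/3 = -6340145/3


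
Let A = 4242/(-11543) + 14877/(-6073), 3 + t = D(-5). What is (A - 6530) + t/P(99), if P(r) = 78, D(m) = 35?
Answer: -2551301444587/390560703 ≈ -6532.4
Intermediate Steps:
t = 32 (t = -3 + 35 = 32)
A = -28212411/10014377 (A = 4242*(-1/11543) + 14877*(-1/6073) = -606/1649 - 14877/6073 = -28212411/10014377 ≈ -2.8172)
(A - 6530) + t/P(99) = (-28212411/10014377 - 6530) + 32/78 = -65422094221/10014377 + 32*(1/78) = -65422094221/10014377 + 16/39 = -2551301444587/390560703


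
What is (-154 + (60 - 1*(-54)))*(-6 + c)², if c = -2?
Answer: -2560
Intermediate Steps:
(-154 + (60 - 1*(-54)))*(-6 + c)² = (-154 + (60 - 1*(-54)))*(-6 - 2)² = (-154 + (60 + 54))*(-8)² = (-154 + 114)*64 = -40*64 = -2560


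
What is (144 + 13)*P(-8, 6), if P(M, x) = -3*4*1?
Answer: -1884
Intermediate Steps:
P(M, x) = -12 (P(M, x) = -12*1 = -12)
(144 + 13)*P(-8, 6) = (144 + 13)*(-12) = 157*(-12) = -1884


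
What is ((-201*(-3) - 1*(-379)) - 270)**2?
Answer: 506944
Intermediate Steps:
((-201*(-3) - 1*(-379)) - 270)**2 = ((603 + 379) - 270)**2 = (982 - 270)**2 = 712**2 = 506944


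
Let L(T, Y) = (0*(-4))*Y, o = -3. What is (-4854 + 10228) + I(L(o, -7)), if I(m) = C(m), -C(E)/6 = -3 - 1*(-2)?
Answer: 5380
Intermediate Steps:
C(E) = 6 (C(E) = -6*(-3 - 1*(-2)) = -6*(-3 + 2) = -6*(-1) = 6)
L(T, Y) = 0 (L(T, Y) = 0*Y = 0)
I(m) = 6
(-4854 + 10228) + I(L(o, -7)) = (-4854 + 10228) + 6 = 5374 + 6 = 5380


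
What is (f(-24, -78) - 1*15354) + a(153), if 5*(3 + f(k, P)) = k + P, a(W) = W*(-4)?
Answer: -79947/5 ≈ -15989.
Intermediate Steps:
a(W) = -4*W
f(k, P) = -3 + P/5 + k/5 (f(k, P) = -3 + (k + P)/5 = -3 + (P + k)/5 = -3 + (P/5 + k/5) = -3 + P/5 + k/5)
(f(-24, -78) - 1*15354) + a(153) = ((-3 + (⅕)*(-78) + (⅕)*(-24)) - 1*15354) - 4*153 = ((-3 - 78/5 - 24/5) - 15354) - 612 = (-117/5 - 15354) - 612 = -76887/5 - 612 = -79947/5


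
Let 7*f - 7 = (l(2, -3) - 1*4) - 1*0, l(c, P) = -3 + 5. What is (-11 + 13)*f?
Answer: 10/7 ≈ 1.4286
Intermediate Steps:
l(c, P) = 2
f = 5/7 (f = 1 + ((2 - 1*4) - 1*0)/7 = 1 + ((2 - 4) + 0)/7 = 1 + (-2 + 0)/7 = 1 + (⅐)*(-2) = 1 - 2/7 = 5/7 ≈ 0.71429)
(-11 + 13)*f = (-11 + 13)*(5/7) = 2*(5/7) = 10/7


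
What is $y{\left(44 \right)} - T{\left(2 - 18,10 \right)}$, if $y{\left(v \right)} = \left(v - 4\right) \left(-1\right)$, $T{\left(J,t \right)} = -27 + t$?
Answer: $-23$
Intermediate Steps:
$y{\left(v \right)} = 4 - v$ ($y{\left(v \right)} = \left(-4 + v\right) \left(-1\right) = 4 - v$)
$y{\left(44 \right)} - T{\left(2 - 18,10 \right)} = \left(4 - 44\right) - \left(-27 + 10\right) = \left(4 - 44\right) - -17 = -40 + 17 = -23$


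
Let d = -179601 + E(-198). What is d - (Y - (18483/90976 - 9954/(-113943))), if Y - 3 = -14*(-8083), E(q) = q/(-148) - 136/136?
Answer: -37429555025468685/127848299872 ≈ -2.9277e+5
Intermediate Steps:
E(q) = -1 - q/148 (E(q) = q*(-1/148) - 136*1/136 = -q/148 - 1 = -1 - q/148)
Y = 113165 (Y = 3 - 14*(-8083) = 3 + 113162 = 113165)
d = -13290449/74 (d = -179601 + (-1 - 1/148*(-198)) = -179601 + (-1 + 99/74) = -179601 + 25/74 = -13290449/74 ≈ -1.7960e+5)
d - (Y - (18483/90976 - 9954/(-113943))) = -13290449/74 - (113165 - (18483/90976 - 9954/(-113943))) = -13290449/74 - (113165 - (18483*(1/90976) - 9954*(-1/113943))) = -13290449/74 - (113165 - (18483/90976 + 3318/37981)) = -13290449/74 - (113165 - 1*1003861191/3455359456) = -13290449/74 - (113165 - 1003861191/3455359456) = -13290449/74 - 1*391024748977049/3455359456 = -13290449/74 - 391024748977049/3455359456 = -37429555025468685/127848299872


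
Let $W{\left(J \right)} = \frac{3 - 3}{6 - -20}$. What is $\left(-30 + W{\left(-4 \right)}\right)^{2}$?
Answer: $900$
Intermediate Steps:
$W{\left(J \right)} = 0$ ($W{\left(J \right)} = \frac{0}{6 + 20} = \frac{0}{26} = 0 \cdot \frac{1}{26} = 0$)
$\left(-30 + W{\left(-4 \right)}\right)^{2} = \left(-30 + 0\right)^{2} = \left(-30\right)^{2} = 900$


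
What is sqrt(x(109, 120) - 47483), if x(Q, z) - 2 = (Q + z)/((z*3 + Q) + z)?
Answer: 8*I*sqrt(257375330)/589 ≈ 217.9*I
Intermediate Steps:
x(Q, z) = 2 + (Q + z)/(Q + 4*z) (x(Q, z) = 2 + (Q + z)/((z*3 + Q) + z) = 2 + (Q + z)/((3*z + Q) + z) = 2 + (Q + z)/((Q + 3*z) + z) = 2 + (Q + z)/(Q + 4*z))
sqrt(x(109, 120) - 47483) = sqrt(3*(109 + 3*120)/(109 + 4*120) - 47483) = sqrt(3*(109 + 360)/(109 + 480) - 47483) = sqrt(3*469/589 - 47483) = sqrt(3*(1/589)*469 - 47483) = sqrt(1407/589 - 47483) = sqrt(-27966080/589) = 8*I*sqrt(257375330)/589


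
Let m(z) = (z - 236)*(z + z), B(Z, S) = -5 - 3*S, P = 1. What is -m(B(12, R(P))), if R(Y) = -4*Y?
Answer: 3206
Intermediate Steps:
m(z) = 2*z*(-236 + z) (m(z) = (-236 + z)*(2*z) = 2*z*(-236 + z))
-m(B(12, R(P))) = -2*(-5 - (-12))*(-236 + (-5 - (-12))) = -2*(-5 - 3*(-4))*(-236 + (-5 - 3*(-4))) = -2*(-5 + 12)*(-236 + (-5 + 12)) = -2*7*(-236 + 7) = -2*7*(-229) = -1*(-3206) = 3206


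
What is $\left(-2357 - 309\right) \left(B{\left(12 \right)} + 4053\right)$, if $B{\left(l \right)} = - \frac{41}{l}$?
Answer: $- \frac{64777135}{6} \approx -1.0796 \cdot 10^{7}$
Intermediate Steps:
$\left(-2357 - 309\right) \left(B{\left(12 \right)} + 4053\right) = \left(-2357 - 309\right) \left(- \frac{41}{12} + 4053\right) = - 2666 \left(\left(-41\right) \frac{1}{12} + 4053\right) = - 2666 \left(- \frac{41}{12} + 4053\right) = \left(-2666\right) \frac{48595}{12} = - \frac{64777135}{6}$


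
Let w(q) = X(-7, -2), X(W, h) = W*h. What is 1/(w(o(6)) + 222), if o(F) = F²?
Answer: 1/236 ≈ 0.0042373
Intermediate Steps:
w(q) = 14 (w(q) = -7*(-2) = 14)
1/(w(o(6)) + 222) = 1/(14 + 222) = 1/236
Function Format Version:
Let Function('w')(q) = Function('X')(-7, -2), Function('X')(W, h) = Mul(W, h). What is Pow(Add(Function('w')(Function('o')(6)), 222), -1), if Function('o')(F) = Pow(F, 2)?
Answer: Rational(1, 236) ≈ 0.0042373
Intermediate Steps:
Function('w')(q) = 14 (Function('w')(q) = Mul(-7, -2) = 14)
Pow(Add(Function('w')(Function('o')(6)), 222), -1) = Pow(Add(14, 222), -1) = Pow(236, -1) = Rational(1, 236)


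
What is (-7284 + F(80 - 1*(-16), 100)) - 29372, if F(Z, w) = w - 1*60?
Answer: -36616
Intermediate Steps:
F(Z, w) = -60 + w (F(Z, w) = w - 60 = -60 + w)
(-7284 + F(80 - 1*(-16), 100)) - 29372 = (-7284 + (-60 + 100)) - 29372 = (-7284 + 40) - 29372 = -7244 - 29372 = -36616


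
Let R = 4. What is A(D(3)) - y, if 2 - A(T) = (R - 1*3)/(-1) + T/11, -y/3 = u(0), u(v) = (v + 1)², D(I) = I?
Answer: 63/11 ≈ 5.7273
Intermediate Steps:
u(v) = (1 + v)²
y = -3 (y = -3*(1 + 0)² = -3*1² = -3*1 = -3)
A(T) = 3 - T/11 (A(T) = 2 - ((4 - 1*3)/(-1) + T/11) = 2 - ((4 - 3)*(-1) + T*(1/11)) = 2 - (1*(-1) + T/11) = 2 - (-1 + T/11) = 2 + (1 - T/11) = 3 - T/11)
A(D(3)) - y = (3 - 1/11*3) - 1*(-3) = (3 - 3/11) + 3 = 30/11 + 3 = 63/11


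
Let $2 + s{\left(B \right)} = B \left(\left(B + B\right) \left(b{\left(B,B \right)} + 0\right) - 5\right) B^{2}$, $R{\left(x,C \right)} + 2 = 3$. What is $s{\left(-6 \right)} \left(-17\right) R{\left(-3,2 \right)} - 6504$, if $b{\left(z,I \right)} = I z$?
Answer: $-1611134$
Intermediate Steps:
$R{\left(x,C \right)} = 1$ ($R{\left(x,C \right)} = -2 + 3 = 1$)
$s{\left(B \right)} = -2 + B^{3} \left(-5 + 2 B^{3}\right)$ ($s{\left(B \right)} = -2 + B \left(\left(B + B\right) \left(B B + 0\right) - 5\right) B^{2} = -2 + B \left(2 B \left(B^{2} + 0\right) - 5\right) B^{2} = -2 + B \left(2 B B^{2} - 5\right) B^{2} = -2 + B \left(2 B^{3} - 5\right) B^{2} = -2 + B \left(-5 + 2 B^{3}\right) B^{2} = -2 + B^{3} \left(-5 + 2 B^{3}\right)$)
$s{\left(-6 \right)} \left(-17\right) R{\left(-3,2 \right)} - 6504 = \left(-2 - 5 \left(-6\right)^{3} + 2 \left(-6\right)^{6}\right) \left(-17\right) 1 - 6504 = \left(-2 - -1080 + 2 \cdot 46656\right) \left(-17\right) 1 - 6504 = \left(-2 + 1080 + 93312\right) \left(-17\right) 1 - 6504 = 94390 \left(-17\right) 1 - 6504 = \left(-1604630\right) 1 - 6504 = -1604630 - 6504 = -1611134$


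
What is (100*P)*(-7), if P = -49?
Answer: 34300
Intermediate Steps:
(100*P)*(-7) = (100*(-49))*(-7) = -4900*(-7) = 34300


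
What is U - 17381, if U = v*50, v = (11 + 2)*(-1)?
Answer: -18031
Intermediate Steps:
v = -13 (v = 13*(-1) = -13)
U = -650 (U = -13*50 = -650)
U - 17381 = -650 - 17381 = -18031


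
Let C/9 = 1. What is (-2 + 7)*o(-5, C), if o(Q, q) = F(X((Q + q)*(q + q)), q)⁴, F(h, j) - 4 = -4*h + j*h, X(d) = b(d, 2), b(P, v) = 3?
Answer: 651605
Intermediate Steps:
C = 9 (C = 9*1 = 9)
X(d) = 3
F(h, j) = 4 - 4*h + h*j (F(h, j) = 4 + (-4*h + j*h) = 4 + (-4*h + h*j) = 4 - 4*h + h*j)
o(Q, q) = (-8 + 3*q)⁴ (o(Q, q) = (4 - 4*3 + 3*q)⁴ = (4 - 12 + 3*q)⁴ = (-8 + 3*q)⁴)
(-2 + 7)*o(-5, C) = (-2 + 7)*(-8 + 3*9)⁴ = 5*(-8 + 27)⁴ = 5*19⁴ = 5*130321 = 651605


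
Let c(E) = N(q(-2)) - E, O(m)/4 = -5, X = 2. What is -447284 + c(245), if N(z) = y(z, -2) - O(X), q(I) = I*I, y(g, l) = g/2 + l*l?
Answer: -447503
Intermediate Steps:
O(m) = -20 (O(m) = 4*(-5) = -20)
y(g, l) = l² + g/2 (y(g, l) = g/2 + l² = l² + g/2)
q(I) = I²
N(z) = 24 + z/2 (N(z) = ((-2)² + z/2) - 1*(-20) = (4 + z/2) + 20 = 24 + z/2)
c(E) = 26 - E (c(E) = (24 + (½)*(-2)²) - E = (24 + (½)*4) - E = (24 + 2) - E = 26 - E)
-447284 + c(245) = -447284 + (26 - 1*245) = -447284 + (26 - 245) = -447284 - 219 = -447503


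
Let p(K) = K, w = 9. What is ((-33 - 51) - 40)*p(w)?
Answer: -1116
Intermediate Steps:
((-33 - 51) - 40)*p(w) = ((-33 - 51) - 40)*9 = (-84 - 40)*9 = -124*9 = -1116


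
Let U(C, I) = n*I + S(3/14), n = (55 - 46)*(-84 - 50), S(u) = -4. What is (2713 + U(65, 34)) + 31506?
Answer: -6789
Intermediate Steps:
n = -1206 (n = 9*(-134) = -1206)
U(C, I) = -4 - 1206*I (U(C, I) = -1206*I - 4 = -4 - 1206*I)
(2713 + U(65, 34)) + 31506 = (2713 + (-4 - 1206*34)) + 31506 = (2713 + (-4 - 41004)) + 31506 = (2713 - 41008) + 31506 = -38295 + 31506 = -6789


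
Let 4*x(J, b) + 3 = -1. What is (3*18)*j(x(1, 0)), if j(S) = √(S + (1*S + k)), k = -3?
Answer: 54*I*√5 ≈ 120.75*I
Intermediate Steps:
x(J, b) = -1 (x(J, b) = -¾ + (¼)*(-1) = -¾ - ¼ = -1)
j(S) = √(-3 + 2*S) (j(S) = √(S + (1*S - 3)) = √(S + (S - 3)) = √(S + (-3 + S)) = √(-3 + 2*S))
(3*18)*j(x(1, 0)) = (3*18)*√(-3 + 2*(-1)) = 54*√(-3 - 2) = 54*√(-5) = 54*(I*√5) = 54*I*√5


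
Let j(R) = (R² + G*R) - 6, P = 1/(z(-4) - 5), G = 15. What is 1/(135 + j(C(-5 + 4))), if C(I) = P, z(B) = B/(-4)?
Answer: 16/2005 ≈ 0.0079800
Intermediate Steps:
z(B) = -B/4 (z(B) = B*(-¼) = -B/4)
P = -¼ (P = 1/(-¼*(-4) - 5) = 1/(1 - 5) = 1/(-4) = -¼ ≈ -0.25000)
C(I) = -¼
j(R) = -6 + R² + 15*R (j(R) = (R² + 15*R) - 6 = -6 + R² + 15*R)
1/(135 + j(C(-5 + 4))) = 1/(135 + (-6 + (-¼)² + 15*(-¼))) = 1/(135 + (-6 + 1/16 - 15/4)) = 1/(135 - 155/16) = 1/(2005/16) = 16/2005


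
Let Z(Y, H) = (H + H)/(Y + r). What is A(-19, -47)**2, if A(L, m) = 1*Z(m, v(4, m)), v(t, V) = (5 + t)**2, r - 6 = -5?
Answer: 6561/529 ≈ 12.403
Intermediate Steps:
r = 1 (r = 6 - 5 = 1)
Z(Y, H) = 2*H/(1 + Y) (Z(Y, H) = (H + H)/(Y + 1) = (2*H)/(1 + Y) = 2*H/(1 + Y))
A(L, m) = 162/(1 + m) (A(L, m) = 1*(2*(5 + 4)**2/(1 + m)) = 1*(2*9**2/(1 + m)) = 1*(2*81/(1 + m)) = 1*(162/(1 + m)) = 162/(1 + m))
A(-19, -47)**2 = (162/(1 - 47))**2 = (162/(-46))**2 = (162*(-1/46))**2 = (-81/23)**2 = 6561/529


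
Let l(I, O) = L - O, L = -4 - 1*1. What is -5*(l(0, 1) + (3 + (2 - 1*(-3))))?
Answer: -10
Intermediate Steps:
L = -5 (L = -4 - 1 = -5)
l(I, O) = -5 - O
-5*(l(0, 1) + (3 + (2 - 1*(-3)))) = -5*((-5 - 1*1) + (3 + (2 - 1*(-3)))) = -5*((-5 - 1) + (3 + (2 + 3))) = -5*(-6 + (3 + 5)) = -5*(-6 + 8) = -5*2 = -10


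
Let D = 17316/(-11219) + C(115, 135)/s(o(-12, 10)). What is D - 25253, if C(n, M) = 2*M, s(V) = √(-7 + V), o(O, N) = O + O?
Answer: -21794671/863 - 270*I*√31/31 ≈ -25255.0 - 48.493*I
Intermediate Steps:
o(O, N) = 2*O
D = -1332/863 - 270*I*√31/31 (D = 17316/(-11219) + (2*135)/(√(-7 + 2*(-12))) = 17316*(-1/11219) + 270/(√(-7 - 24)) = -1332/863 + 270/(√(-31)) = -1332/863 + 270/((I*√31)) = -1332/863 + 270*(-I*√31/31) = -1332/863 - 270*I*√31/31 ≈ -1.5435 - 48.493*I)
D - 25253 = (-1332/863 - 270*I*√31/31) - 25253 = -21794671/863 - 270*I*√31/31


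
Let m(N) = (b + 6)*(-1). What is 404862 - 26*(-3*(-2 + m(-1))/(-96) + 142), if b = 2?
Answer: 3209425/8 ≈ 4.0118e+5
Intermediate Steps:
m(N) = -8 (m(N) = (2 + 6)*(-1) = 8*(-1) = -8)
404862 - 26*(-3*(-2 + m(-1))/(-96) + 142) = 404862 - 26*(-3*(-2 - 8)/(-96) + 142) = 404862 - 26*(-3*(-10)*(-1/96) + 142) = 404862 - 26*(30*(-1/96) + 142) = 404862 - 26*(-5/16 + 142) = 404862 - 26*2267/16 = 404862 - 29471/8 = 3209425/8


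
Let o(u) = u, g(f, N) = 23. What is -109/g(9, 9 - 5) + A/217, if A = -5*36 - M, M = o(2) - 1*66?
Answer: -26321/4991 ≈ -5.2737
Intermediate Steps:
M = -64 (M = 2 - 1*66 = 2 - 66 = -64)
A = -116 (A = -5*36 - 1*(-64) = -180 + 64 = -116)
-109/g(9, 9 - 5) + A/217 = -109/23 - 116/217 = -26321/4991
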